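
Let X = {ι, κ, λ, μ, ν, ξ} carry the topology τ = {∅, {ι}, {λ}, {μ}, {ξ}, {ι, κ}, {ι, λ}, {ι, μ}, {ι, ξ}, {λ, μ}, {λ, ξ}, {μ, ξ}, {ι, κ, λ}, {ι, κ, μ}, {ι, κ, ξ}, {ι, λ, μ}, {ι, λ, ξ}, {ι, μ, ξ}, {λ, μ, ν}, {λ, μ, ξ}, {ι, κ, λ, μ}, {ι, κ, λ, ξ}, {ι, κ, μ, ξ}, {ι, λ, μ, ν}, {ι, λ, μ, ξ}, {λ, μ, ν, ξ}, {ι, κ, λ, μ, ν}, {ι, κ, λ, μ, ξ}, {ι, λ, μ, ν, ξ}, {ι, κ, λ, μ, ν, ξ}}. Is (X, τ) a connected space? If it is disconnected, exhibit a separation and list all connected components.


(X, τ) is disconnected; components = [{ξ}, {ι, κ}, {λ, μ, ν}].

Find clopen sets (U ∈ τ with X ∖ U ∈ τ):
  U = ∅, X ∖ U = {ι, κ, λ, μ, ν, ξ} — both open, so U is clopen.
  U = {ξ}, X ∖ U = {ι, κ, λ, μ, ν} — both open, so U is clopen.
  U = {ι, κ}, X ∖ U = {λ, μ, ν, ξ} — both open, so U is clopen.
  U = {ι, κ, ξ}, X ∖ U = {λ, μ, ν} — both open, so U is clopen.
  U = {λ, μ, ν}, X ∖ U = {ι, κ, ξ} — both open, so U is clopen.
  U = {λ, μ, ν, ξ}, X ∖ U = {ι, κ} — both open, so U is clopen.
  U = {ι, κ, λ, μ, ν}, X ∖ U = {ξ} — both open, so U is clopen.
  U = {ι, κ, λ, μ, ν, ξ}, X ∖ U = ∅ — both open, so U is clopen.
Nontrivial clopen(s) exist: e.g. {ι, κ, ξ}. So (X, τ) is disconnected.
Compute connected components by grouping points that agree on all clopens:
  component: {ξ}
  component: {ι, κ}
  component: {λ, μ, ν}


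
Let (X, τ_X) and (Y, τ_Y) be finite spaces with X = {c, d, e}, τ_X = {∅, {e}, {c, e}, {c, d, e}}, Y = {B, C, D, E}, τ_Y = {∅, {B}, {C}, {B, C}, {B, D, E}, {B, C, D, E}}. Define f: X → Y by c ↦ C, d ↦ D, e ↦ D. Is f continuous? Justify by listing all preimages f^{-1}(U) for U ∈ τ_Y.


f is NOT continuous.

Compute f^{-1}(U) for each U ∈ τ_Y:
  U = ∅: f^{-1}(U) = ∅ ∈ τ_X ✓.
  U = {B}: f^{-1}(U) = ∅ ∈ τ_X ✓.
  U = {C}: f^{-1}(U) = {c} ∉ τ_X ✗.
  U = {B, C}: f^{-1}(U) = {c} ∉ τ_X ✗.
  U = {B, D, E}: f^{-1}(U) = {d, e} ∉ τ_X ✗.
  U = {B, C, D, E}: f^{-1}(U) = {c, d, e} ∈ τ_X ✓.
Found U = {C} with f^{-1}(U) = {c} not in τ_X. Therefore f is NOT continuous.


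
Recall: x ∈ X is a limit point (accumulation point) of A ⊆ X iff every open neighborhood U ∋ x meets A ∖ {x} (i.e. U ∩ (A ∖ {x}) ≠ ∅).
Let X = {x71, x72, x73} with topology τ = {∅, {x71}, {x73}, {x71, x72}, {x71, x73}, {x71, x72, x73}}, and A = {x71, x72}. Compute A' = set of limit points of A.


A' = {x72}

For each x ∈ X, list the open sets U ∈ τ with x ∈ U, then check whether U ∩ (A ∖ {x}) ≠ ∅ for every such U.
  x = x71: open {x71} ∋ x has {x71} ∩ (A ∖ {x71}) = ∅, so x is NOT a limit point.
  x = x72: opens ∋ x are {x71, x72}, {x71, x72, x73}; each meets A ∖ {x72}, so x IS a limit point.
  x = x73: open {x73} ∋ x has {x73} ∩ (A ∖ {x73}) = ∅, so x is NOT a limit point.
Collecting: A' = {x72}.


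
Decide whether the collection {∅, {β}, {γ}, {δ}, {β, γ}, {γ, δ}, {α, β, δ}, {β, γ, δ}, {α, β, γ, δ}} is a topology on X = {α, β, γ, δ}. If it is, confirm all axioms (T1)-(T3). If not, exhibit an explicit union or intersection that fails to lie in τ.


τ is NOT a topology on X.

Axiom (T1): ∅ ∈ τ? Yes; X ∈ τ? Yes.
Axiom (T2/T3): check pairwise unions and intersections of members of τ.
Counterexample for (T2): {β} ∪ {δ} = {β, δ} ∉ τ. Therefore τ is NOT a topology.


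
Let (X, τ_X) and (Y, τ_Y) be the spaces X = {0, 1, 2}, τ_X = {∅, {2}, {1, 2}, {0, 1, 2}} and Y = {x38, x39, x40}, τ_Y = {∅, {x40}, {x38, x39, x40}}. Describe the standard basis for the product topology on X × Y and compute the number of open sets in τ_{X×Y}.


Basis B = {∅ × ∅, {2} × {x40}, {1, 2} × {x40}, {0, 1, 2} × {x40}, {2} × {x38, x39, x40}, {1, 2} × {x38, x39, x40}, {0, 1, 2} × {x38, x39, x40}}; |τ_{X×Y}| = 10.

Enumerate products U × V with U ∈ τ_X, V ∈ τ_Y (deduplicated):
  ∅ × ∅ = {} (∅)
  {2} × {x40} = {(2,x40)}
  {1, 2} × {x40} = {(1,x40), (2,x40)}
  {0, 1, 2} × {x40} = {(0,x40), (1,x40), (2,x40)}
  {2} × {x38, x39, x40} = {(2,x38), (2,x39), (2,x40)}
  {1, 2} × {x38, x39, x40} = {(1,x38), (1,x39), (1,x40), (2,x38), (2,x39), (2,x40)}
  {0, 1, 2} × {x38, x39, x40} = {(0,x38), (0,x39), (0,x40), (1,x38), (1,x39), (1,x40), (2,x38), (2,x39), (2,x40)}
These 7 distinct sets form the basis B.
Close under arbitrary unions to get τ_{X×Y}; counting gives |τ_{X×Y}| = 10.


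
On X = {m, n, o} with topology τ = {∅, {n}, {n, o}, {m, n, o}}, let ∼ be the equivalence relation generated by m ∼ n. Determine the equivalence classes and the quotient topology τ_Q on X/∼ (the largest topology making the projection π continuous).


X/∼ = {[m=n], [o]}; |τ_Q| = 2.

Equivalence classes: [m=n], [o].
Quotient map π: X → X/∼ sends m ↦ [m=n], n ↦ [m=n], o ↦ [o].
For each subset V ⊆ X/∼, compute π^{-1}(V) ⊆ X and check whether π^{-1}(V) ∈ τ. V is open in τ_Q iff π^{-1}(V) ∈ τ.
  V = {}: π^{-1}(V) = ∅ ∈ τ ✓.
  V = {[m=n]}: π^{-1}(V) = {m, n} ∉ τ ✗.
  V = {[o]}: π^{-1}(V) = {o} ∉ τ ✗.
  V = {[m=n], [o]}: π^{-1}(V) = {m, n, o} ∈ τ ✓.
Open sets in the quotient: τ_Q = {{}, {[m=n], [o]}} (2 elements).


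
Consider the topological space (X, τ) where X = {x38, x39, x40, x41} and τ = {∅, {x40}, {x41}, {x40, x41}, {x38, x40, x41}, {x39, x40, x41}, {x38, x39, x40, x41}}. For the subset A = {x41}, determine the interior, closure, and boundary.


int(A) = {x41}, cl(A) = {x38, x39, x41}, ∂A = {x38, x39}.

Closed sets in (X, τ) are complements of opens:
  closed(X, τ) = {∅, {x38}, {x39}, {x38, x39}, {x38, x39, x40}, {x38, x39, x41}, {x38, x39, x40, x41}}.
int(A) = ⋃ {U ∈ τ : U ⊆ A}. Opens contained in A: ∅, {x41}.
Taking the union of these: int(A) = {x41}.
cl(A) = ⋂ {C closed : A ⊆ C}. Closed sets containing A: {x38, x39, x41}, {x38, x39, x40, x41}.
Intersecting these: cl(A) = {x38, x39, x41}.
∂A = cl(A) ∖ int(A) = {x38, x39, x41} ∖ {x41} = {x38, x39}.


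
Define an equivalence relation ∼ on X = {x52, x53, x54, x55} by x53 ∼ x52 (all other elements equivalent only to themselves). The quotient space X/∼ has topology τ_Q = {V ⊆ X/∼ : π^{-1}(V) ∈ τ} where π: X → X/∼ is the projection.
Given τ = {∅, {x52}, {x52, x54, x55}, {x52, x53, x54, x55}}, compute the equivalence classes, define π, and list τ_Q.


X/∼ = {[x52=x53], [x54], [x55]}; |τ_Q| = 2.

Equivalence classes: [x52=x53], [x54], [x55].
Quotient map π: X → X/∼ sends x52 ↦ [x52=x53], x53 ↦ [x52=x53], x54 ↦ [x54], x55 ↦ [x55].
For each subset V ⊆ X/∼, compute π^{-1}(V) ⊆ X and check whether π^{-1}(V) ∈ τ. V is open in τ_Q iff π^{-1}(V) ∈ τ.
  V = {}: π^{-1}(V) = ∅ ∈ τ ✓.
  V = {[x52=x53]}: π^{-1}(V) = {x52, x53} ∉ τ ✗.
  V = {[x54]}: π^{-1}(V) = {x54} ∉ τ ✗.
  V = {[x52=x53], [x54]}: π^{-1}(V) = {x52, x53, x54} ∉ τ ✗.
  V = {[x55]}: π^{-1}(V) = {x55} ∉ τ ✗.
  V = {[x52=x53], [x55]}: π^{-1}(V) = {x52, x53, x55} ∉ τ ✗.
  V = {[x54], [x55]}: π^{-1}(V) = {x54, x55} ∉ τ ✗.
  V = {[x52=x53], [x54], [x55]}: π^{-1}(V) = {x52, x53, x54, x55} ∈ τ ✓.
Open sets in the quotient: τ_Q = {{}, {[x52=x53], [x54], [x55]}} (2 elements).


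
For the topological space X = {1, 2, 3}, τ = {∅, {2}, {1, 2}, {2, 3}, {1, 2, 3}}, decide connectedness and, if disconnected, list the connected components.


(X, τ) is connected.

Find clopen sets (U ∈ τ with X ∖ U ∈ τ):
  U = ∅, X ∖ U = {1, 2, 3} — both open, so U is clopen.
  U = {1, 2, 3}, X ∖ U = ∅ — both open, so U is clopen.
Only trivial clopens (∅ and X) exist, so (X, τ) is connected.
Compute connected components by grouping points that agree on all clopens:
  component: {1, 2, 3}


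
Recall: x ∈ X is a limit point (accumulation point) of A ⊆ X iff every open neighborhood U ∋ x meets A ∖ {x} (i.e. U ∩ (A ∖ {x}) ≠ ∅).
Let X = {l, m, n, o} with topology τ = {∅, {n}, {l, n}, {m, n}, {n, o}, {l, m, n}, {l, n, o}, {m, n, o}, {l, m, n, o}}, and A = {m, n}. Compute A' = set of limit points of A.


A' = {l, m, o}

For each x ∈ X, list the open sets U ∈ τ with x ∈ U, then check whether U ∩ (A ∖ {x}) ≠ ∅ for every such U.
  x = l: opens ∋ x are {l, n}, {l, m, n}, {l, n, o}, {l, m, n, o}; each meets A ∖ {l}, so x IS a limit point.
  x = m: opens ∋ x are {m, n}, {l, m, n}, {m, n, o}, {l, m, n, o}; each meets A ∖ {m}, so x IS a limit point.
  x = n: open {n} ∋ x has {n} ∩ (A ∖ {n}) = ∅, so x is NOT a limit point.
  x = o: opens ∋ x are {n, o}, {l, n, o}, {m, n, o}, {l, m, n, o}; each meets A ∖ {o}, so x IS a limit point.
Collecting: A' = {l, m, o}.


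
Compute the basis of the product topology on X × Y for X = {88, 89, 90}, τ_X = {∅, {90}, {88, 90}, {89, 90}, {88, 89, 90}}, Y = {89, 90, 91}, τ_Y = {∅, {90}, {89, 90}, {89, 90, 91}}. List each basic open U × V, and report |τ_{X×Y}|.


Basis B = {∅ × ∅, {90} × {90}, {88, 90} × {90}, {89, 90} × {90}, {90} × {89, 90}, {88, 89, 90} × {90}, {90} × {89, 90, 91}, {88, 90} × {89, 90}, {89, 90} × {89, 90}, {88, 90} × {89, 90, 91}, {88, 89, 90} × {89, 90}, {89, 90} × {89, 90, 91}, {88, 89, 90} × {89, 90, 91}}; |τ_{X×Y}| = 30.

Enumerate products U × V with U ∈ τ_X, V ∈ τ_Y (deduplicated):
  ∅ × ∅ = {} (∅)
  {90} × {90} = {(90,90)}
  {88, 90} × {90} = {(88,90), (90,90)}
  {89, 90} × {90} = {(89,90), (90,90)}
  {90} × {89, 90} = {(90,89), (90,90)}
  {88, 89, 90} × {90} = {(88,90), (89,90), (90,90)}
  {90} × {89, 90, 91} = {(90,89), (90,90), (90,91)}
  {88, 90} × {89, 90} = {(88,89), (88,90), (90,89), (90,90)}
  {89, 90} × {89, 90} = {(89,89), (89,90), (90,89), (90,90)}
  {88, 90} × {89, 90, 91} = {(88,89), (88,90), (88,91), (90,89), (90,90), (90,91)}
  {88, 89, 90} × {89, 90} = {(88,89), (88,90), (89,89), (89,90), (90,89), (90,90)}
  {89, 90} × {89, 90, 91} = {(89,89), (89,90), (89,91), (90,89), (90,90), (90,91)}
  {88, 89, 90} × {89, 90, 91} = {(88,89), (88,90), (88,91), (89,89), (89,90), (89,91), (90,89), (90,90), (90,91)}
These 13 distinct sets form the basis B.
Close under arbitrary unions to get τ_{X×Y}; counting gives |τ_{X×Y}| = 30.


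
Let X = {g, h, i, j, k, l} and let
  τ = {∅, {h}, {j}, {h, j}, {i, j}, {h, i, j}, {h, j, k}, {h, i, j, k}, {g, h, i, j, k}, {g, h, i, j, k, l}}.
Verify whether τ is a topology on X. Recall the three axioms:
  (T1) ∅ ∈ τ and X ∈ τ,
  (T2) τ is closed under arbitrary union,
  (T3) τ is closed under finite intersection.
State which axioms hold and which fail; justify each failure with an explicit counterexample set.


τ IS a topology on X.

Axiom (T1): ∅ ∈ τ? Yes; X ∈ τ? Yes.
Axiom (T2/T3): check pairwise unions and intersections of members of τ.
All pairwise intersections and unions checked — each lies in τ. Therefore τ satisfies (T1), (T2), (T3): it IS a topology on X.


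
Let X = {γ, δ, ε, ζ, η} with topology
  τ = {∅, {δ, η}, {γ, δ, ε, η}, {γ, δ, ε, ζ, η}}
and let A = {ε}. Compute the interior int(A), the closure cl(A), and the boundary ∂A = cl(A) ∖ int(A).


int(A) = ∅, cl(A) = {γ, ε, ζ}, ∂A = {γ, ε, ζ}.

Closed sets in (X, τ) are complements of opens:
  closed(X, τ) = {∅, {ζ}, {γ, ε, ζ}, {γ, δ, ε, ζ, η}}.
int(A) = ⋃ {U ∈ τ : U ⊆ A}. Opens contained in A: ∅.
Taking the union of these: int(A) = ∅.
cl(A) = ⋂ {C closed : A ⊆ C}. Closed sets containing A: {γ, ε, ζ}, {γ, δ, ε, ζ, η}.
Intersecting these: cl(A) = {γ, ε, ζ}.
∂A = cl(A) ∖ int(A) = {γ, ε, ζ} ∖ ∅ = {γ, ε, ζ}.


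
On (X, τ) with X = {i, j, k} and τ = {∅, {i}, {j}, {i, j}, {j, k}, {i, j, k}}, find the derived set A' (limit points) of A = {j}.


A' = {k}

For each x ∈ X, list the open sets U ∈ τ with x ∈ U, then check whether U ∩ (A ∖ {x}) ≠ ∅ for every such U.
  x = i: open {i} ∋ x has {i} ∩ (A ∖ {i}) = ∅, so x is NOT a limit point.
  x = j: open {j} ∋ x has {j} ∩ (A ∖ {j}) = ∅, so x is NOT a limit point.
  x = k: opens ∋ x are {j, k}, {i, j, k}; each meets A ∖ {k}, so x IS a limit point.
Collecting: A' = {k}.


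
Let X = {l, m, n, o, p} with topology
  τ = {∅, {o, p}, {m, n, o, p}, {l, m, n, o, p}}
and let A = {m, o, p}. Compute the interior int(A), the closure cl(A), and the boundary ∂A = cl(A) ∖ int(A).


int(A) = {o, p}, cl(A) = {l, m, n, o, p}, ∂A = {l, m, n}.

Closed sets in (X, τ) are complements of opens:
  closed(X, τ) = {∅, {l}, {l, m, n}, {l, m, n, o, p}}.
int(A) = ⋃ {U ∈ τ : U ⊆ A}. Opens contained in A: ∅, {o, p}.
Taking the union of these: int(A) = {o, p}.
cl(A) = ⋂ {C closed : A ⊆ C}. Closed sets containing A: {l, m, n, o, p}.
Intersecting these: cl(A) = {l, m, n, o, p}.
∂A = cl(A) ∖ int(A) = {l, m, n, o, p} ∖ {o, p} = {l, m, n}.


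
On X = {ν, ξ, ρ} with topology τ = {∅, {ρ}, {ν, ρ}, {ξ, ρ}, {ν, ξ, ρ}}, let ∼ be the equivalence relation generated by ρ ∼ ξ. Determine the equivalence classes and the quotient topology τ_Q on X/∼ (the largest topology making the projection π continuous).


X/∼ = {[ν], [ξ=ρ]}; |τ_Q| = 3.

Equivalence classes: [ν], [ξ=ρ].
Quotient map π: X → X/∼ sends ν ↦ [ν], ξ ↦ [ξ=ρ], ρ ↦ [ξ=ρ].
For each subset V ⊆ X/∼, compute π^{-1}(V) ⊆ X and check whether π^{-1}(V) ∈ τ. V is open in τ_Q iff π^{-1}(V) ∈ τ.
  V = {}: π^{-1}(V) = ∅ ∈ τ ✓.
  V = {[ν]}: π^{-1}(V) = {ν} ∉ τ ✗.
  V = {[ξ=ρ]}: π^{-1}(V) = {ξ, ρ} ∈ τ ✓.
  V = {[ν], [ξ=ρ]}: π^{-1}(V) = {ν, ξ, ρ} ∈ τ ✓.
Open sets in the quotient: τ_Q = {{}, {[ξ=ρ]}, {[ν], [ξ=ρ]}} (3 elements).


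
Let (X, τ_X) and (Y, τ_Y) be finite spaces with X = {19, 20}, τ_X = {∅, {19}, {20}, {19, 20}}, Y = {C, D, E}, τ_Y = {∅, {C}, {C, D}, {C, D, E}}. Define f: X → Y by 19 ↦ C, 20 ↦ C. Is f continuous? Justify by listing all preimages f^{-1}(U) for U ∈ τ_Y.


f IS continuous.

Compute f^{-1}(U) for each U ∈ τ_Y:
  U = ∅: f^{-1}(U) = ∅ ∈ τ_X ✓.
  U = {C}: f^{-1}(U) = {19, 20} ∈ τ_X ✓.
  U = {C, D}: f^{-1}(U) = {19, 20} ∈ τ_X ✓.
  U = {C, D, E}: f^{-1}(U) = {19, 20} ∈ τ_X ✓.
Every preimage lies in τ_X, so f IS continuous.


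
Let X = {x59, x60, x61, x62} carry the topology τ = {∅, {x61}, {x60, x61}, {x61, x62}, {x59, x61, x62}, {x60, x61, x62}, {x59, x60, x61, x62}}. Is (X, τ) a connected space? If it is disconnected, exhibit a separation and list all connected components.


(X, τ) is connected.

Find clopen sets (U ∈ τ with X ∖ U ∈ τ):
  U = ∅, X ∖ U = {x59, x60, x61, x62} — both open, so U is clopen.
  U = {x59, x60, x61, x62}, X ∖ U = ∅ — both open, so U is clopen.
Only trivial clopens (∅ and X) exist, so (X, τ) is connected.
Compute connected components by grouping points that agree on all clopens:
  component: {x59, x60, x61, x62}


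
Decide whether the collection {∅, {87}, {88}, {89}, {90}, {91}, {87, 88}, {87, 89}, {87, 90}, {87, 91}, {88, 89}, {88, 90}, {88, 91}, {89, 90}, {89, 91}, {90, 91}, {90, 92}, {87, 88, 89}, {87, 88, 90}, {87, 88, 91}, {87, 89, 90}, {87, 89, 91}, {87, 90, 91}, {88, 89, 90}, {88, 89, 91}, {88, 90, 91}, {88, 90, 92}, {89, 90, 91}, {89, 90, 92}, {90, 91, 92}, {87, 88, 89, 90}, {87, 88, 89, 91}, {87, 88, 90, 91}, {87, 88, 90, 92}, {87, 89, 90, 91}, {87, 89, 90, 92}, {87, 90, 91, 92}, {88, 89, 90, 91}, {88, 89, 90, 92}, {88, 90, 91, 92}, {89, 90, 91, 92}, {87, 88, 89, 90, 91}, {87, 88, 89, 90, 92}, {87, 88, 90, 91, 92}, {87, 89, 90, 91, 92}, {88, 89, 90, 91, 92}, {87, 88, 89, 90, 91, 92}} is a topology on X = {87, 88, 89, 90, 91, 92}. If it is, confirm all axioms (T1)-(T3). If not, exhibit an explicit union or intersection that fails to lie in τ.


τ is NOT a topology on X.

Axiom (T1): ∅ ∈ τ? Yes; X ∈ τ? Yes.
Axiom (T2/T3): check pairwise unions and intersections of members of τ.
Counterexample for (T2): {87} ∪ {90, 92} = {87, 90, 92} ∉ τ. Therefore τ is NOT a topology.


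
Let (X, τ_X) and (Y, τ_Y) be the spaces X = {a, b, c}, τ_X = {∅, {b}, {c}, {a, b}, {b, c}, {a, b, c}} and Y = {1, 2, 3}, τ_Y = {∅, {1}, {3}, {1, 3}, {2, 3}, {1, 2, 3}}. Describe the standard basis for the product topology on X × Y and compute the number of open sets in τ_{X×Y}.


Basis B = {∅ × ∅, {b} × {1}, {b} × {3}, {c} × {1}, {c} × {3}, {a, b} × {1}, {a, b} × {3}, {b} × {1, 3}, {b, c} × {1}, {b} × {2, 3}, {b, c} × {3}, {c} × {1, 3}, {c} × {2, 3}, {a, b, c} × {1}, {a, b, c} × {3}, {b} × {1, 2, 3}, {c} × {1, 2, 3}, {a, b} × {1, 3}, {a, b} × {2, 3}, {b, c} × {1, 3}, {b, c} × {2, 3}, {a, b} × {1, 2, 3}, {a, b, c} × {1, 3}, {a, b, c} × {2, 3}, {b, c} × {1, 2, 3}, {a, b, c} × {1, 2, 3}}; |τ_{X×Y}| = 108.

Enumerate products U × V with U ∈ τ_X, V ∈ τ_Y (deduplicated):
  ∅ × ∅ = {} (∅)
  {b} × {1} = {(b,1)}
  {b} × {3} = {(b,3)}
  {c} × {1} = {(c,1)}
  {c} × {3} = {(c,3)}
  {a, b} × {1} = {(a,1), (b,1)}
  {a, b} × {3} = {(a,3), (b,3)}
  {b} × {1, 3} = {(b,1), (b,3)}
  {b, c} × {1} = {(b,1), (c,1)}
  {b} × {2, 3} = {(b,2), (b,3)}
  {b, c} × {3} = {(b,3), (c,3)}
  {c} × {1, 3} = {(c,1), (c,3)}
  {c} × {2, 3} = {(c,2), (c,3)}
  {a, b, c} × {1} = {(a,1), (b,1), (c,1)}
  {a, b, c} × {3} = {(a,3), (b,3), (c,3)}
  {b} × {1, 2, 3} = {(b,1), (b,2), (b,3)}
  {c} × {1, 2, 3} = {(c,1), (c,2), (c,3)}
  {a, b} × {1, 3} = {(a,1), (a,3), (b,1), (b,3)}
  {a, b} × {2, 3} = {(a,2), (a,3), (b,2), (b,3)}
  {b, c} × {1, 3} = {(b,1), (b,3), (c,1), (c,3)}
  {b, c} × {2, 3} = {(b,2), (b,3), (c,2), (c,3)}
  {a, b} × {1, 2, 3} = {(a,1), (a,2), (a,3), (b,1), (b,2), (b,3)}
  {a, b, c} × {1, 3} = {(a,1), (a,3), (b,1), (b,3), (c,1), (c,3)}
  {a, b, c} × {2, 3} = {(a,2), (a,3), (b,2), (b,3), (c,2), (c,3)}
  {b, c} × {1, 2, 3} = {(b,1), (b,2), (b,3), (c,1), (c,2), (c,3)}
  {a, b, c} × {1, 2, 3} = {(a,1), (a,2), (a,3), (b,1), (b,2), (b,3), (c,1), (c,2), (c,3)}
These 26 distinct sets form the basis B.
Close under arbitrary unions to get τ_{X×Y}; counting gives |τ_{X×Y}| = 108.


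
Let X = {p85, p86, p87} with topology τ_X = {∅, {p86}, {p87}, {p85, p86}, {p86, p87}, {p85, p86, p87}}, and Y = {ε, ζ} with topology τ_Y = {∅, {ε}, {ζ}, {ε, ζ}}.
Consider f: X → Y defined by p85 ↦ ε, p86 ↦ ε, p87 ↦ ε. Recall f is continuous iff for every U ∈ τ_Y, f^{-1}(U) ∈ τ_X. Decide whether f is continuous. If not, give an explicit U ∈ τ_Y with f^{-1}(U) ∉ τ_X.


f IS continuous.

Compute f^{-1}(U) for each U ∈ τ_Y:
  U = ∅: f^{-1}(U) = ∅ ∈ τ_X ✓.
  U = {ε}: f^{-1}(U) = {p85, p86, p87} ∈ τ_X ✓.
  U = {ζ}: f^{-1}(U) = ∅ ∈ τ_X ✓.
  U = {ε, ζ}: f^{-1}(U) = {p85, p86, p87} ∈ τ_X ✓.
Every preimage lies in τ_X, so f IS continuous.


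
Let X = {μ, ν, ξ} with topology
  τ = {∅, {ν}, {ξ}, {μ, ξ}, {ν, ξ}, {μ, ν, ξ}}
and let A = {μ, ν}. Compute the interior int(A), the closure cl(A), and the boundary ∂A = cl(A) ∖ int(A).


int(A) = {ν}, cl(A) = {μ, ν}, ∂A = {μ}.

Closed sets in (X, τ) are complements of opens:
  closed(X, τ) = {∅, {μ}, {ν}, {μ, ν}, {μ, ξ}, {μ, ν, ξ}}.
int(A) = ⋃ {U ∈ τ : U ⊆ A}. Opens contained in A: ∅, {ν}.
Taking the union of these: int(A) = {ν}.
cl(A) = ⋂ {C closed : A ⊆ C}. Closed sets containing A: {μ, ν}, {μ, ν, ξ}.
Intersecting these: cl(A) = {μ, ν}.
∂A = cl(A) ∖ int(A) = {μ, ν} ∖ {ν} = {μ}.


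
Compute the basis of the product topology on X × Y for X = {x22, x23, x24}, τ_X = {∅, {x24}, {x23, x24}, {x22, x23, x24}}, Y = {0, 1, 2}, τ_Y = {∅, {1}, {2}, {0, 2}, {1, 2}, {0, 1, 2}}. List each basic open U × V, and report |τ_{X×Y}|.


Basis B = {∅ × ∅, {x24} × {1}, {x24} × {2}, {x23, x24} × {1}, {x23, x24} × {2}, {x24} × {0, 2}, {x24} × {1, 2}, {x22, x23, x24} × {1}, {x22, x23, x24} × {2}, {x24} × {0, 1, 2}, {x23, x24} × {0, 2}, {x23, x24} × {1, 2}, {x22, x23, x24} × {0, 2}, {x22, x23, x24} × {1, 2}, {x23, x24} × {0, 1, 2}, {x22, x23, x24} × {0, 1, 2}}; |τ_{X×Y}| = 40.

Enumerate products U × V with U ∈ τ_X, V ∈ τ_Y (deduplicated):
  ∅ × ∅ = {} (∅)
  {x24} × {1} = {(x24,1)}
  {x24} × {2} = {(x24,2)}
  {x23, x24} × {1} = {(x23,1), (x24,1)}
  {x23, x24} × {2} = {(x23,2), (x24,2)}
  {x24} × {0, 2} = {(x24,0), (x24,2)}
  {x24} × {1, 2} = {(x24,1), (x24,2)}
  {x22, x23, x24} × {1} = {(x22,1), (x23,1), (x24,1)}
  {x22, x23, x24} × {2} = {(x22,2), (x23,2), (x24,2)}
  {x24} × {0, 1, 2} = {(x24,0), (x24,1), (x24,2)}
  {x23, x24} × {0, 2} = {(x23,0), (x23,2), (x24,0), (x24,2)}
  {x23, x24} × {1, 2} = {(x23,1), (x23,2), (x24,1), (x24,2)}
  {x22, x23, x24} × {0, 2} = {(x22,0), (x22,2), (x23,0), (x23,2), (x24,0), (x24,2)}
  {x22, x23, x24} × {1, 2} = {(x22,1), (x22,2), (x23,1), (x23,2), (x24,1), (x24,2)}
  {x23, x24} × {0, 1, 2} = {(x23,0), (x23,1), (x23,2), (x24,0), (x24,1), (x24,2)}
  {x22, x23, x24} × {0, 1, 2} = {(x22,0), (x22,1), (x22,2), (x23,0), (x23,1), (x23,2), (x24,0), (x24,1), (x24,2)}
These 16 distinct sets form the basis B.
Close under arbitrary unions to get τ_{X×Y}; counting gives |τ_{X×Y}| = 40.


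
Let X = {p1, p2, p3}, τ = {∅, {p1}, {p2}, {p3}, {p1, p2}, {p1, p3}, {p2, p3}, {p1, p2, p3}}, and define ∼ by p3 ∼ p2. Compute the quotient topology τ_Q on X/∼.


X/∼ = {[p1], [p2=p3]}; |τ_Q| = 4.

Equivalence classes: [p1], [p2=p3].
Quotient map π: X → X/∼ sends p1 ↦ [p1], p2 ↦ [p2=p3], p3 ↦ [p2=p3].
For each subset V ⊆ X/∼, compute π^{-1}(V) ⊆ X and check whether π^{-1}(V) ∈ τ. V is open in τ_Q iff π^{-1}(V) ∈ τ.
  V = {}: π^{-1}(V) = ∅ ∈ τ ✓.
  V = {[p1]}: π^{-1}(V) = {p1} ∈ τ ✓.
  V = {[p2=p3]}: π^{-1}(V) = {p2, p3} ∈ τ ✓.
  V = {[p1], [p2=p3]}: π^{-1}(V) = {p1, p2, p3} ∈ τ ✓.
Open sets in the quotient: τ_Q = {{}, {[p1]}, {[p2=p3]}, {[p1], [p2=p3]}} (4 elements).


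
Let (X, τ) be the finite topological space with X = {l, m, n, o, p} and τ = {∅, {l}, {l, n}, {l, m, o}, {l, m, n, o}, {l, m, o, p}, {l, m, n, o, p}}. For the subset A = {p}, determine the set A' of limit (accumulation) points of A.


A' = ∅

For each x ∈ X, list the open sets U ∈ τ with x ∈ U, then check whether U ∩ (A ∖ {x}) ≠ ∅ for every such U.
  x = l: open {l} ∋ x has {l} ∩ (A ∖ {l}) = ∅, so x is NOT a limit point.
  x = m: open {l, m, o} ∋ x has {l, m, o} ∩ (A ∖ {m}) = ∅, so x is NOT a limit point.
  x = n: open {l, n} ∋ x has {l, n} ∩ (A ∖ {n}) = ∅, so x is NOT a limit point.
  x = o: open {l, m, o} ∋ x has {l, m, o} ∩ (A ∖ {o}) = ∅, so x is NOT a limit point.
  x = p: open {l, m, o, p} ∋ x has {l, m, o, p} ∩ (A ∖ {p}) = ∅, so x is NOT a limit point.
Collecting: A' = ∅.


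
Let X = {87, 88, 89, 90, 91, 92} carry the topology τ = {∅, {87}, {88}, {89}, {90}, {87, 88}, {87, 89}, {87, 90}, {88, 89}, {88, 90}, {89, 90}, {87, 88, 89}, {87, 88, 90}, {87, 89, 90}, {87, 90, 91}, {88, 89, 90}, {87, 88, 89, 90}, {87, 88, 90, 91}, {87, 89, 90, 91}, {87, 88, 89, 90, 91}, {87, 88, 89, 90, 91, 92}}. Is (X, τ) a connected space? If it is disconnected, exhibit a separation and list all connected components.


(X, τ) is connected.

Find clopen sets (U ∈ τ with X ∖ U ∈ τ):
  U = ∅, X ∖ U = {87, 88, 89, 90, 91, 92} — both open, so U is clopen.
  U = {87, 88, 89, 90, 91, 92}, X ∖ U = ∅ — both open, so U is clopen.
Only trivial clopens (∅ and X) exist, so (X, τ) is connected.
Compute connected components by grouping points that agree on all clopens:
  component: {87, 88, 89, 90, 91, 92}


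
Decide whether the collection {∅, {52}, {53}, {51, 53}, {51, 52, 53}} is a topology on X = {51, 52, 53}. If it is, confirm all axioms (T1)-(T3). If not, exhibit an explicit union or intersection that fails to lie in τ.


τ is NOT a topology on X.

Axiom (T1): ∅ ∈ τ? Yes; X ∈ τ? Yes.
Axiom (T2/T3): check pairwise unions and intersections of members of τ.
Counterexample for (T2): {52} ∪ {53} = {52, 53} ∉ τ. Therefore τ is NOT a topology.


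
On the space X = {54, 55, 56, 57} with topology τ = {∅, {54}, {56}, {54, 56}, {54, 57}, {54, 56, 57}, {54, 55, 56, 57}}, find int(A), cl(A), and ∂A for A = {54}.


int(A) = {54}, cl(A) = {54, 55, 57}, ∂A = {55, 57}.

Closed sets in (X, τ) are complements of opens:
  closed(X, τ) = {∅, {55}, {55, 56}, {55, 57}, {54, 55, 57}, {55, 56, 57}, {54, 55, 56, 57}}.
int(A) = ⋃ {U ∈ τ : U ⊆ A}. Opens contained in A: ∅, {54}.
Taking the union of these: int(A) = {54}.
cl(A) = ⋂ {C closed : A ⊆ C}. Closed sets containing A: {54, 55, 57}, {54, 55, 56, 57}.
Intersecting these: cl(A) = {54, 55, 57}.
∂A = cl(A) ∖ int(A) = {54, 55, 57} ∖ {54} = {55, 57}.


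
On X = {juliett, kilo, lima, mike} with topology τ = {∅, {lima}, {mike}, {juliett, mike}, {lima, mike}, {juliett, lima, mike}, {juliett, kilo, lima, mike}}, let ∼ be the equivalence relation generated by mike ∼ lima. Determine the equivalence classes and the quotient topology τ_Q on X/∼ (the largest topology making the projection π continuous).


X/∼ = {[juliett], [kilo], [lima=mike]}; |τ_Q| = 4.

Equivalence classes: [juliett], [kilo], [lima=mike].
Quotient map π: X → X/∼ sends juliett ↦ [juliett], kilo ↦ [kilo], lima ↦ [lima=mike], mike ↦ [lima=mike].
For each subset V ⊆ X/∼, compute π^{-1}(V) ⊆ X and check whether π^{-1}(V) ∈ τ. V is open in τ_Q iff π^{-1}(V) ∈ τ.
  V = {}: π^{-1}(V) = ∅ ∈ τ ✓.
  V = {[juliett]}: π^{-1}(V) = {juliett} ∉ τ ✗.
  V = {[kilo]}: π^{-1}(V) = {kilo} ∉ τ ✗.
  V = {[juliett], [kilo]}: π^{-1}(V) = {juliett, kilo} ∉ τ ✗.
  V = {[lima=mike]}: π^{-1}(V) = {lima, mike} ∈ τ ✓.
  V = {[juliett], [lima=mike]}: π^{-1}(V) = {juliett, lima, mike} ∈ τ ✓.
  V = {[kilo], [lima=mike]}: π^{-1}(V) = {kilo, lima, mike} ∉ τ ✗.
  V = {[juliett], [kilo], [lima=mike]}: π^{-1}(V) = {juliett, kilo, lima, mike} ∈ τ ✓.
Open sets in the quotient: τ_Q = {{}, {[lima=mike]}, {[juliett], [lima=mike]}, {[juliett], [kilo], [lima=mike]}} (4 elements).


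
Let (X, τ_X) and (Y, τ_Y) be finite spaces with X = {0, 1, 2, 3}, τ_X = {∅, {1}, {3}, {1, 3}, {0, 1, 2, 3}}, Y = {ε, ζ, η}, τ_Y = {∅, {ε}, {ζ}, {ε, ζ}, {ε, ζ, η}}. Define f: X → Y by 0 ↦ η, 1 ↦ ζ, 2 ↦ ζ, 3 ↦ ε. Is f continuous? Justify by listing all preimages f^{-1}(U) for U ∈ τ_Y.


f is NOT continuous.

Compute f^{-1}(U) for each U ∈ τ_Y:
  U = ∅: f^{-1}(U) = ∅ ∈ τ_X ✓.
  U = {ε}: f^{-1}(U) = {3} ∈ τ_X ✓.
  U = {ζ}: f^{-1}(U) = {1, 2} ∉ τ_X ✗.
  U = {ε, ζ}: f^{-1}(U) = {1, 2, 3} ∉ τ_X ✗.
  U = {ε, ζ, η}: f^{-1}(U) = {0, 1, 2, 3} ∈ τ_X ✓.
Found U = {ζ} with f^{-1}(U) = {1, 2} not in τ_X. Therefore f is NOT continuous.


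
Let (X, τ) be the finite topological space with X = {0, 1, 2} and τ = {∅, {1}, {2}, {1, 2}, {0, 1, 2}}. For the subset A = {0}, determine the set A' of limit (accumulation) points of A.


A' = ∅

For each x ∈ X, list the open sets U ∈ τ with x ∈ U, then check whether U ∩ (A ∖ {x}) ≠ ∅ for every such U.
  x = 0: open {0, 1, 2} ∋ x has {0, 1, 2} ∩ (A ∖ {0}) = ∅, so x is NOT a limit point.
  x = 1: open {1} ∋ x has {1} ∩ (A ∖ {1}) = ∅, so x is NOT a limit point.
  x = 2: open {2} ∋ x has {2} ∩ (A ∖ {2}) = ∅, so x is NOT a limit point.
Collecting: A' = ∅.


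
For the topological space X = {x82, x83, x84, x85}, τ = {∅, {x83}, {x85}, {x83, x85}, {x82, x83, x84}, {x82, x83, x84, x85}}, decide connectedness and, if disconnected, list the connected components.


(X, τ) is disconnected; components = [{x85}, {x82, x83, x84}].

Find clopen sets (U ∈ τ with X ∖ U ∈ τ):
  U = ∅, X ∖ U = {x82, x83, x84, x85} — both open, so U is clopen.
  U = {x85}, X ∖ U = {x82, x83, x84} — both open, so U is clopen.
  U = {x82, x83, x84}, X ∖ U = {x85} — both open, so U is clopen.
  U = {x82, x83, x84, x85}, X ∖ U = ∅ — both open, so U is clopen.
Nontrivial clopen(s) exist: e.g. {x85}. So (X, τ) is disconnected.
Compute connected components by grouping points that agree on all clopens:
  component: {x85}
  component: {x82, x83, x84}


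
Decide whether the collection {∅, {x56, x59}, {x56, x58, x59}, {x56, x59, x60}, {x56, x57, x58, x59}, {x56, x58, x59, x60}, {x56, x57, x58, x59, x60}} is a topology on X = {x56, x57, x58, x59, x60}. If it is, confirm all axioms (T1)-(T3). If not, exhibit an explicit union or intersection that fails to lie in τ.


τ IS a topology on X.

Axiom (T1): ∅ ∈ τ? Yes; X ∈ τ? Yes.
Axiom (T2/T3): check pairwise unions and intersections of members of τ.
All pairwise intersections and unions checked — each lies in τ. Therefore τ satisfies (T1), (T2), (T3): it IS a topology on X.


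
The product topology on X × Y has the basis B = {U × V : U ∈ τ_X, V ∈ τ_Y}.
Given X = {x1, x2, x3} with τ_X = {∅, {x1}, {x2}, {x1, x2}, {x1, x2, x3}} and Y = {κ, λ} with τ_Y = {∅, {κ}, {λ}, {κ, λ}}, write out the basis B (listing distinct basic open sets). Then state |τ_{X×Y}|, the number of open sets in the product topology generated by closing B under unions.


Basis B = {∅ × ∅, {x1} × {κ}, {x1} × {λ}, {x2} × {κ}, {x2} × {λ}, {x1} × {κ, λ}, {x1, x2} × {κ}, {x1, x2} × {λ}, {x2} × {κ, λ}, {x1, x2, x3} × {κ}, {x1, x2, x3} × {λ}, {x1, x2} × {κ, λ}, {x1, x2, x3} × {κ, λ}}; |τ_{X×Y}| = 25.

Enumerate products U × V with U ∈ τ_X, V ∈ τ_Y (deduplicated):
  ∅ × ∅ = {} (∅)
  {x1} × {κ} = {(x1,κ)}
  {x1} × {λ} = {(x1,λ)}
  {x2} × {κ} = {(x2,κ)}
  {x2} × {λ} = {(x2,λ)}
  {x1} × {κ, λ} = {(x1,κ), (x1,λ)}
  {x1, x2} × {κ} = {(x1,κ), (x2,κ)}
  {x1, x2} × {λ} = {(x1,λ), (x2,λ)}
  {x2} × {κ, λ} = {(x2,κ), (x2,λ)}
  {x1, x2, x3} × {κ} = {(x1,κ), (x2,κ), (x3,κ)}
  {x1, x2, x3} × {λ} = {(x1,λ), (x2,λ), (x3,λ)}
  {x1, x2} × {κ, λ} = {(x1,κ), (x1,λ), (x2,κ), (x2,λ)}
  {x1, x2, x3} × {κ, λ} = {(x1,κ), (x1,λ), (x2,κ), (x2,λ), (x3,κ), (x3,λ)}
These 13 distinct sets form the basis B.
Close under arbitrary unions to get τ_{X×Y}; counting gives |τ_{X×Y}| = 25.


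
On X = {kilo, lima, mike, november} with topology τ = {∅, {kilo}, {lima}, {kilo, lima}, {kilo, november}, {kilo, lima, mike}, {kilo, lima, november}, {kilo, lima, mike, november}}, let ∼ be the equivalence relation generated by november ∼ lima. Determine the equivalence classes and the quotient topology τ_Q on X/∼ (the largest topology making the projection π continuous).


X/∼ = {[kilo], [lima=november], [mike]}; |τ_Q| = 4.

Equivalence classes: [kilo], [lima=november], [mike].
Quotient map π: X → X/∼ sends kilo ↦ [kilo], lima ↦ [lima=november], mike ↦ [mike], november ↦ [lima=november].
For each subset V ⊆ X/∼, compute π^{-1}(V) ⊆ X and check whether π^{-1}(V) ∈ τ. V is open in τ_Q iff π^{-1}(V) ∈ τ.
  V = {}: π^{-1}(V) = ∅ ∈ τ ✓.
  V = {[kilo]}: π^{-1}(V) = {kilo} ∈ τ ✓.
  V = {[lima=november]}: π^{-1}(V) = {lima, november} ∉ τ ✗.
  V = {[kilo], [lima=november]}: π^{-1}(V) = {kilo, lima, november} ∈ τ ✓.
  V = {[mike]}: π^{-1}(V) = {mike} ∉ τ ✗.
  V = {[kilo], [mike]}: π^{-1}(V) = {kilo, mike} ∉ τ ✗.
  V = {[lima=november], [mike]}: π^{-1}(V) = {lima, mike, november} ∉ τ ✗.
  V = {[kilo], [lima=november], [mike]}: π^{-1}(V) = {kilo, lima, mike, november} ∈ τ ✓.
Open sets in the quotient: τ_Q = {{}, {[kilo]}, {[kilo], [lima=november]}, {[kilo], [lima=november], [mike]}} (4 elements).


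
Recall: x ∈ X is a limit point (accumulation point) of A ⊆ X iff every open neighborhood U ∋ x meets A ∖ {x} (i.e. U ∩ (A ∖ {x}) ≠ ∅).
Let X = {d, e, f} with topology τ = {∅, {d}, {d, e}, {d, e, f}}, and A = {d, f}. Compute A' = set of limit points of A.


A' = {e, f}

For each x ∈ X, list the open sets U ∈ τ with x ∈ U, then check whether U ∩ (A ∖ {x}) ≠ ∅ for every such U.
  x = d: open {d} ∋ x has {d} ∩ (A ∖ {d}) = ∅, so x is NOT a limit point.
  x = e: opens ∋ x are {d, e}, {d, e, f}; each meets A ∖ {e}, so x IS a limit point.
  x = f: opens ∋ x are {d, e, f}; each meets A ∖ {f}, so x IS a limit point.
Collecting: A' = {e, f}.


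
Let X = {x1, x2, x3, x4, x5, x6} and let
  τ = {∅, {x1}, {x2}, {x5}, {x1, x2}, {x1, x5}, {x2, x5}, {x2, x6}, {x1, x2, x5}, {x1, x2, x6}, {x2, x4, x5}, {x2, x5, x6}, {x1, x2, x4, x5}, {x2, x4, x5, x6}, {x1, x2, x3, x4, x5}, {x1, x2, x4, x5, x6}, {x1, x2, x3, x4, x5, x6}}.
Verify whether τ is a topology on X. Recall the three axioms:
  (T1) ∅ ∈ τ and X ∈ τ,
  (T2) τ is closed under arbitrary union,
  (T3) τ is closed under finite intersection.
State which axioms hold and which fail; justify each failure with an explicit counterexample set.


τ is NOT a topology on X.

Axiom (T1): ∅ ∈ τ? Yes; X ∈ τ? Yes.
Axiom (T2/T3): check pairwise unions and intersections of members of τ.
Counterexample for (T2): {x1} ∪ {x2, x5, x6} = {x1, x2, x5, x6} ∉ τ. Therefore τ is NOT a topology.


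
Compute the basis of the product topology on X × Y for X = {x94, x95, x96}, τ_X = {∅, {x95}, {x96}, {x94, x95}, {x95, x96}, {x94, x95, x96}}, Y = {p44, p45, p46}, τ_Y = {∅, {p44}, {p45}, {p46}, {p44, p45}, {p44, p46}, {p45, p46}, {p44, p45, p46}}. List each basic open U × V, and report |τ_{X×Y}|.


Basis B = {∅ × ∅, {x95} × {p44}, {x95} × {p45}, {x95} × {p46}, {x96} × {p44}, {x96} × {p45}, {x96} × {p46}, {x94, x95} × {p44}, {x94, x95} × {p45}, {x94, x95} × {p46}, {x95} × {p44, p45}, {x95} × {p44, p46}, {x95, x96} × {p44}, {x95} × {p45, p46}, {x95, x96} × {p45}, {x95, x96} × {p46}, {x96} × {p44, p45}, {x96} × {p44, p46}, {x96} × {p45, p46}, {x94, x95, x96} × {p44}, {x94, x95, x96} × {p45}, {x94, x95, x96} × {p46}, {x95} × {p44, p45, p46}, {x96} × {p44, p45, p46}, {x94, x95} × {p44, p45}, {x94, x95} × {p44, p46}, {x94, x95} × {p45, p46}, {x95, x96} × {p44, p45}, {x95, x96} × {p44, p46}, {x95, x96} × {p45, p46}, {x94, x95} × {p44, p45, p46}, {x94, x95, x96} × {p44, p45}, {x94, x95, x96} × {p44, p46}, {x94, x95, x96} × {p45, p46}, {x95, x96} × {p44, p45, p46}, {x94, x95, x96} × {p44, p45, p46}}; |τ_{X×Y}| = 216.

Enumerate products U × V with U ∈ τ_X, V ∈ τ_Y (deduplicated):
  ∅ × ∅ = {} (∅)
  {x95} × {p44} = {(x95,p44)}
  {x95} × {p45} = {(x95,p45)}
  {x95} × {p46} = {(x95,p46)}
  {x96} × {p44} = {(x96,p44)}
  {x96} × {p45} = {(x96,p45)}
  {x96} × {p46} = {(x96,p46)}
  {x94, x95} × {p44} = {(x94,p44), (x95,p44)}
  {x94, x95} × {p45} = {(x94,p45), (x95,p45)}
  {x94, x95} × {p46} = {(x94,p46), (x95,p46)}
  {x95} × {p44, p45} = {(x95,p44), (x95,p45)}
  {x95} × {p44, p46} = {(x95,p44), (x95,p46)}
  {x95, x96} × {p44} = {(x95,p44), (x96,p44)}
  {x95} × {p45, p46} = {(x95,p45), (x95,p46)}
  {x95, x96} × {p45} = {(x95,p45), (x96,p45)}
  {x95, x96} × {p46} = {(x95,p46), (x96,p46)}
  {x96} × {p44, p45} = {(x96,p44), (x96,p45)}
  {x96} × {p44, p46} = {(x96,p44), (x96,p46)}
  {x96} × {p45, p46} = {(x96,p45), (x96,p46)}
  {x94, x95, x96} × {p44} = {(x94,p44), (x95,p44), (x96,p44)}
  {x94, x95, x96} × {p45} = {(x94,p45), (x95,p45), (x96,p45)}
  {x94, x95, x96} × {p46} = {(x94,p46), (x95,p46), (x96,p46)}
  {x95} × {p44, p45, p46} = {(x95,p44), (x95,p45), (x95,p46)}
  {x96} × {p44, p45, p46} = {(x96,p44), (x96,p45), (x96,p46)}
  {x94, x95} × {p44, p45} = {(x94,p44), (x94,p45), (x95,p44), (x95,p45)}
  {x94, x95} × {p44, p46} = {(x94,p44), (x94,p46), (x95,p44), (x95,p46)}
  {x94, x95} × {p45, p46} = {(x94,p45), (x94,p46), (x95,p45), (x95,p46)}
  {x95, x96} × {p44, p45} = {(x95,p44), (x95,p45), (x96,p44), (x96,p45)}
  {x95, x96} × {p44, p46} = {(x95,p44), (x95,p46), (x96,p44), (x96,p46)}
  {x95, x96} × {p45, p46} = {(x95,p45), (x95,p46), (x96,p45), (x96,p46)}
  {x94, x95} × {p44, p45, p46} = {(x94,p44), (x94,p45), (x94,p46), (x95,p44), (x95,p45), (x95,p46)}
  {x94, x95, x96} × {p44, p45} = {(x94,p44), (x94,p45), (x95,p44), (x95,p45), (x96,p44), (x96,p45)}
  {x94, x95, x96} × {p44, p46} = {(x94,p44), (x94,p46), (x95,p44), (x95,p46), (x96,p44), (x96,p46)}
  {x94, x95, x96} × {p45, p46} = {(x94,p45), (x94,p46), (x95,p45), (x95,p46), (x96,p45), (x96,p46)}
  {x95, x96} × {p44, p45, p46} = {(x95,p44), (x95,p45), (x95,p46), (x96,p44), (x96,p45), (x96,p46)}
  {x94, x95, x96} × {p44, p45, p46} = {(x94,p44), (x94,p45), (x94,p46), (x95,p44), (x95,p45), (x95,p46), (x96,p44), (x96,p45), (x96,p46)}
These 36 distinct sets form the basis B.
Close under arbitrary unions to get τ_{X×Y}; counting gives |τ_{X×Y}| = 216.


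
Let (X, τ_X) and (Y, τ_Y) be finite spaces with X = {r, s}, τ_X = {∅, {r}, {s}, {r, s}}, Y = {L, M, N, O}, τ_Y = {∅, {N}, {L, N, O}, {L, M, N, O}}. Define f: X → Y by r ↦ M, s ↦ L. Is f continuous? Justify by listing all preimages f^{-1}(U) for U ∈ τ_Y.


f IS continuous.

Compute f^{-1}(U) for each U ∈ τ_Y:
  U = ∅: f^{-1}(U) = ∅ ∈ τ_X ✓.
  U = {N}: f^{-1}(U) = ∅ ∈ τ_X ✓.
  U = {L, N, O}: f^{-1}(U) = {s} ∈ τ_X ✓.
  U = {L, M, N, O}: f^{-1}(U) = {r, s} ∈ τ_X ✓.
Every preimage lies in τ_X, so f IS continuous.


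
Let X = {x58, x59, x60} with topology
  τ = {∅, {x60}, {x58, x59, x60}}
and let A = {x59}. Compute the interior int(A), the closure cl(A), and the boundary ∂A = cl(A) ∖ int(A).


int(A) = ∅, cl(A) = {x58, x59}, ∂A = {x58, x59}.

Closed sets in (X, τ) are complements of opens:
  closed(X, τ) = {∅, {x58, x59}, {x58, x59, x60}}.
int(A) = ⋃ {U ∈ τ : U ⊆ A}. Opens contained in A: ∅.
Taking the union of these: int(A) = ∅.
cl(A) = ⋂ {C closed : A ⊆ C}. Closed sets containing A: {x58, x59}, {x58, x59, x60}.
Intersecting these: cl(A) = {x58, x59}.
∂A = cl(A) ∖ int(A) = {x58, x59} ∖ ∅ = {x58, x59}.


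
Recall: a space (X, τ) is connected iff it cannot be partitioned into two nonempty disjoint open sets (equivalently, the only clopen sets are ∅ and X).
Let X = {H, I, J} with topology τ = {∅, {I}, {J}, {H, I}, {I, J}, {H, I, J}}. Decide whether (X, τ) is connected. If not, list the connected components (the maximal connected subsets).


(X, τ) is disconnected; components = [{J}, {H, I}].

Find clopen sets (U ∈ τ with X ∖ U ∈ τ):
  U = ∅, X ∖ U = {H, I, J} — both open, so U is clopen.
  U = {J}, X ∖ U = {H, I} — both open, so U is clopen.
  U = {H, I}, X ∖ U = {J} — both open, so U is clopen.
  U = {H, I, J}, X ∖ U = ∅ — both open, so U is clopen.
Nontrivial clopen(s) exist: e.g. {H, I}. So (X, τ) is disconnected.
Compute connected components by grouping points that agree on all clopens:
  component: {J}
  component: {H, I}


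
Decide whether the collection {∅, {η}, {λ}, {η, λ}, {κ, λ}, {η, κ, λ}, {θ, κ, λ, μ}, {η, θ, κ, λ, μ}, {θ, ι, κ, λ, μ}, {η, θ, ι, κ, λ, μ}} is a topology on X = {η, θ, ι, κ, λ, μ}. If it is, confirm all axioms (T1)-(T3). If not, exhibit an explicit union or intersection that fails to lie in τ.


τ IS a topology on X.

Axiom (T1): ∅ ∈ τ? Yes; X ∈ τ? Yes.
Axiom (T2/T3): check pairwise unions and intersections of members of τ.
All pairwise intersections and unions checked — each lies in τ. Therefore τ satisfies (T1), (T2), (T3): it IS a topology on X.


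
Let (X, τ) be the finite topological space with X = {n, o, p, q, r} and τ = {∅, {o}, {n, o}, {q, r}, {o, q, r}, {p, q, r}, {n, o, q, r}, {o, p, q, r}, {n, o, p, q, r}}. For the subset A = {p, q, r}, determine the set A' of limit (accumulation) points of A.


A' = {p, q, r}

For each x ∈ X, list the open sets U ∈ τ with x ∈ U, then check whether U ∩ (A ∖ {x}) ≠ ∅ for every such U.
  x = n: open {n, o} ∋ x has {n, o} ∩ (A ∖ {n}) = ∅, so x is NOT a limit point.
  x = o: open {o} ∋ x has {o} ∩ (A ∖ {o}) = ∅, so x is NOT a limit point.
  x = p: opens ∋ x are {p, q, r}, {o, p, q, r}, {n, o, p, q, r}; each meets A ∖ {p}, so x IS a limit point.
  x = q: opens ∋ x are {q, r}, {o, q, r}, {p, q, r}, {n, o, q, r}, {o, p, q, r}, {n, o, p, q, r}; each meets A ∖ {q}, so x IS a limit point.
  x = r: opens ∋ x are {q, r}, {o, q, r}, {p, q, r}, {n, o, q, r}, {o, p, q, r}, {n, o, p, q, r}; each meets A ∖ {r}, so x IS a limit point.
Collecting: A' = {p, q, r}.
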